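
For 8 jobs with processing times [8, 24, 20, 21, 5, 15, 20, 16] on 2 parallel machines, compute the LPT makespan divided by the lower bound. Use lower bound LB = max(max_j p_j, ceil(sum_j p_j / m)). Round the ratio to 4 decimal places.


LPT order: [24, 21, 20, 20, 16, 15, 8, 5]
Machine loads after assignment: [64, 65]
LPT makespan = 65
Lower bound = max(max_job, ceil(total/2)) = max(24, 65) = 65
Ratio = 65 / 65 = 1.0

1.0


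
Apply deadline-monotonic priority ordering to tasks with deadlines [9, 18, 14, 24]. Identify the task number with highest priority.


Sort tasks by relative deadline (ascending):
  Task 1: deadline = 9
  Task 3: deadline = 14
  Task 2: deadline = 18
  Task 4: deadline = 24
Priority order (highest first): [1, 3, 2, 4]
Highest priority task = 1

1


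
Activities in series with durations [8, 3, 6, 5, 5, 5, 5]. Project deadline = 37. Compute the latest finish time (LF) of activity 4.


LF(activity 4) = deadline - sum of successor durations
Successors: activities 5 through 7 with durations [5, 5, 5]
Sum of successor durations = 15
LF = 37 - 15 = 22

22


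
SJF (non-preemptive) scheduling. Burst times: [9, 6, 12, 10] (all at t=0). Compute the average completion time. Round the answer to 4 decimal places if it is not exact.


SJF order (ascending): [6, 9, 10, 12]
Completion times:
  Job 1: burst=6, C=6
  Job 2: burst=9, C=15
  Job 3: burst=10, C=25
  Job 4: burst=12, C=37
Average completion = 83/4 = 20.75

20.75


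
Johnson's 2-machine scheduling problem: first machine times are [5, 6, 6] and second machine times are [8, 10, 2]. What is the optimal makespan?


Apply Johnson's rule:
  Group 1 (a <= b): [(1, 5, 8), (2, 6, 10)]
  Group 2 (a > b): [(3, 6, 2)]
Optimal job order: [1, 2, 3]
Schedule:
  Job 1: M1 done at 5, M2 done at 13
  Job 2: M1 done at 11, M2 done at 23
  Job 3: M1 done at 17, M2 done at 25
Makespan = 25

25


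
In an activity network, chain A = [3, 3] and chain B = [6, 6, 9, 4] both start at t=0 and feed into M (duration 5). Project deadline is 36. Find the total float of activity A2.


Forward pass: ES(A2) = sum of predecessors on chain A = 3
EF = ES + duration = 3 + 3 = 6
Backward pass: LF(M) = deadline = 36; LS(M) = 36 - 5 = 31
LF(A2) = LS(M) - sum(successors on chain A) = 31 - 0 = 31
LS = LF - duration = 31 - 3 = 28
Total float = LS - ES = 28 - 3 = 25

25


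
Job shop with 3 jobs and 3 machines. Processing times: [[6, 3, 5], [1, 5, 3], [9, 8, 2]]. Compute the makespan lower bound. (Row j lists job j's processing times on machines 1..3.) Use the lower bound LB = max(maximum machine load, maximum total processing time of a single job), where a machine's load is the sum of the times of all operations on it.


Machine loads:
  Machine 1: 6 + 1 + 9 = 16
  Machine 2: 3 + 5 + 8 = 16
  Machine 3: 5 + 3 + 2 = 10
Max machine load = 16
Job totals:
  Job 1: 14
  Job 2: 9
  Job 3: 19
Max job total = 19
Lower bound = max(16, 19) = 19

19


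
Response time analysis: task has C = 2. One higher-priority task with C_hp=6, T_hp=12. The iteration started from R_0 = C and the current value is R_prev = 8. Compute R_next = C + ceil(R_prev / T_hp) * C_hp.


R_next = C + ceil(R_prev / T_hp) * C_hp
ceil(8 / 12) = ceil(0.6667) = 1
Interference = 1 * 6 = 6
R_next = 2 + 6 = 8
R_next = R_prev, so the iteration has converged (response time = 8).

8


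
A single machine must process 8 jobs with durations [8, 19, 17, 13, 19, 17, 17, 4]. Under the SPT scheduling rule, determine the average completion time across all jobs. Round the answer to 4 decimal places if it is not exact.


Sort jobs by processing time (SPT order): [4, 8, 13, 17, 17, 17, 19, 19]
Compute completion times sequentially:
  Job 1: processing = 4, completes at 4
  Job 2: processing = 8, completes at 12
  Job 3: processing = 13, completes at 25
  Job 4: processing = 17, completes at 42
  Job 5: processing = 17, completes at 59
  Job 6: processing = 17, completes at 76
  Job 7: processing = 19, completes at 95
  Job 8: processing = 19, completes at 114
Sum of completion times = 427
Average completion time = 427/8 = 53.375

53.375


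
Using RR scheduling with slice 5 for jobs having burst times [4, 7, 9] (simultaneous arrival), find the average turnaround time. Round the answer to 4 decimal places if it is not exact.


Time quantum = 5
Execution trace:
  J1 runs 4 units, time = 4
  J2 runs 5 units, time = 9
  J3 runs 5 units, time = 14
  J2 runs 2 units, time = 16
  J3 runs 4 units, time = 20
Finish times: [4, 16, 20]
Average turnaround = 40/3 = 13.3333

13.3333


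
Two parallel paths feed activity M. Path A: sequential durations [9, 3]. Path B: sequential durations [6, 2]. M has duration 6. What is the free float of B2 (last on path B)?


ES(B2) = sum of predecessors on chain B = 6
EF(B2) = ES + duration = 6 + 2 = 8
Successor of B2 is M. ES(M) = max(sum(A), sum(B)) = max(12, 8) = 12
Free float = ES(successor) - EF(current) = 12 - 8 = 4

4


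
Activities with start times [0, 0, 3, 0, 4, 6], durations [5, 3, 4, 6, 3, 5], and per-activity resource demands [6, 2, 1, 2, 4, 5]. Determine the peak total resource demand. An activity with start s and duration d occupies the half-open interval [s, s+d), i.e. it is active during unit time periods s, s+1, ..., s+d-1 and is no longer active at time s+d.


Each activity i is active on [start_i, start_i + duration_i).
Compute total resource usage per time slot:
  t=0: active resources = [6, 2, 2], total = 10
  t=1: active resources = [6, 2, 2], total = 10
  t=2: active resources = [6, 2, 2], total = 10
  t=3: active resources = [6, 1, 2], total = 9
  t=4: active resources = [6, 1, 2, 4], total = 13
  t=5: active resources = [1, 2, 4], total = 7
  t=6: active resources = [1, 4, 5], total = 10
  t=7: active resources = [5], total = 5
  t=8: active resources = [5], total = 5
  t=9: active resources = [5], total = 5
  t=10: active resources = [5], total = 5
Peak resource demand = 13

13


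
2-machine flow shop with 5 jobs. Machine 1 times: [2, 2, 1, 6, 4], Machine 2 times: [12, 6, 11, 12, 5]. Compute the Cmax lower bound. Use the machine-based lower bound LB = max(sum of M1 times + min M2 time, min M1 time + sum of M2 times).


LB1 = sum(M1 times) + min(M2 times) = 15 + 5 = 20
LB2 = min(M1 times) + sum(M2 times) = 1 + 46 = 47
Lower bound = max(LB1, LB2) = max(20, 47) = 47

47


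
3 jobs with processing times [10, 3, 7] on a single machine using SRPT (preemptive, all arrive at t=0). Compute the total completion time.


Since all jobs arrive at t=0, SRPT equals SPT ordering.
SPT order: [3, 7, 10]
Completion times:
  Job 1: p=3, C=3
  Job 2: p=7, C=10
  Job 3: p=10, C=20
Total completion time = 3 + 10 + 20 = 33

33


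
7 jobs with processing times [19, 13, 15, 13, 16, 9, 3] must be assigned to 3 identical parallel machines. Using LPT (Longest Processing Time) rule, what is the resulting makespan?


Sort jobs in decreasing order (LPT): [19, 16, 15, 13, 13, 9, 3]
Assign each job to the least loaded machine:
  Machine 1: jobs [19, 9, 3], load = 31
  Machine 2: jobs [16, 13], load = 29
  Machine 3: jobs [15, 13], load = 28
Makespan = max load = 31

31


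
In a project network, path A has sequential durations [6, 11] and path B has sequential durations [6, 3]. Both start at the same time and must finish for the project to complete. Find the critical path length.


Path A total = 6 + 11 = 17
Path B total = 6 + 3 = 9
Critical path = longest path = max(17, 9) = 17

17


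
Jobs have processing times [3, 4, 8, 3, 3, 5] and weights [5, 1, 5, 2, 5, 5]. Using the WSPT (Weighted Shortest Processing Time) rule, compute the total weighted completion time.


Compute p/w ratios and sort ascending (WSPT): [(3, 5), (3, 5), (5, 5), (3, 2), (8, 5), (4, 1)]
Compute weighted completion times:
  Job (p=3,w=5): C=3, w*C=5*3=15
  Job (p=3,w=5): C=6, w*C=5*6=30
  Job (p=5,w=5): C=11, w*C=5*11=55
  Job (p=3,w=2): C=14, w*C=2*14=28
  Job (p=8,w=5): C=22, w*C=5*22=110
  Job (p=4,w=1): C=26, w*C=1*26=26
Total weighted completion time = 264

264


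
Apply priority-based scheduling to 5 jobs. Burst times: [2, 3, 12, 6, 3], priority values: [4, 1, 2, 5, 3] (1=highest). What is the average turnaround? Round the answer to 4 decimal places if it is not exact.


Sort by priority (ascending = highest first):
Order: [(1, 3), (2, 12), (3, 3), (4, 2), (5, 6)]
Completion times:
  Priority 1, burst=3, C=3
  Priority 2, burst=12, C=15
  Priority 3, burst=3, C=18
  Priority 4, burst=2, C=20
  Priority 5, burst=6, C=26
Average turnaround = 82/5 = 16.4

16.4


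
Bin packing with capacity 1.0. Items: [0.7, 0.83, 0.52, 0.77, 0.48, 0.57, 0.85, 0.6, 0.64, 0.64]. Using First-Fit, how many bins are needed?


Place items sequentially using First-Fit:
  Item 0.7 -> new Bin 1
  Item 0.83 -> new Bin 2
  Item 0.52 -> new Bin 3
  Item 0.77 -> new Bin 4
  Item 0.48 -> Bin 3 (now 1.0)
  Item 0.57 -> new Bin 5
  Item 0.85 -> new Bin 6
  Item 0.6 -> new Bin 7
  Item 0.64 -> new Bin 8
  Item 0.64 -> new Bin 9
Total bins used = 9

9


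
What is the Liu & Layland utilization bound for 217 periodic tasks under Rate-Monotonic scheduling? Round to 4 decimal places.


Compute 2^(1/217) = 1.0031993336
Subtract 1: 1.0031993336 - 1 = 0.0031993336
Multiply by n: 217 * 0.0031993336 = 0.6942553912
Round to 4 dp: 0.6943

0.6943


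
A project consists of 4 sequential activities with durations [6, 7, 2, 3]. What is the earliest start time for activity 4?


Activity 4 starts after activities 1 through 3 complete.
Predecessor durations: [6, 7, 2]
ES = 6 + 7 + 2 = 15

15


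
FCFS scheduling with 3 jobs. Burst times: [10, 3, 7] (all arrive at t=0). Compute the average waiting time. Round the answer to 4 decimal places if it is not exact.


FCFS order (as given): [10, 3, 7]
Waiting times:
  Job 1: wait = 0
  Job 2: wait = 10
  Job 3: wait = 13
Sum of waiting times = 23
Average waiting time = 23/3 = 7.6667

7.6667


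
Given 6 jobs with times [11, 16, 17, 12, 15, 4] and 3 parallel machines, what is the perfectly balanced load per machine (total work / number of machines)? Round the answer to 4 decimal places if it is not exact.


Total processing time = 11 + 16 + 17 + 12 + 15 + 4 = 75
Number of machines = 3
Ideal balanced load = 75 / 3 = 25.0

25.0


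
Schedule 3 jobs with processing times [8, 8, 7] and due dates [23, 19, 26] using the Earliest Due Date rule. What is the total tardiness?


Sort by due date (EDD order): [(8, 19), (8, 23), (7, 26)]
Compute completion times and tardiness:
  Job 1: p=8, d=19, C=8, tardiness=max(0,8-19)=0
  Job 2: p=8, d=23, C=16, tardiness=max(0,16-23)=0
  Job 3: p=7, d=26, C=23, tardiness=max(0,23-26)=0
Total tardiness = 0

0


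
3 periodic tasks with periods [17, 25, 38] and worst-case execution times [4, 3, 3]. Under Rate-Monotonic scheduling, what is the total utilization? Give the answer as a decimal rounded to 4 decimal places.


Compute individual utilizations (exact fractions):
  Task 1: C/T = 4/17 (approx. 0.2353)
  Task 2: C/T = 3/25 (approx. 0.12)
  Task 3: C/T = 3/38 (approx. 0.0789)
Total utilization U = 4/17 + 3/25 + 3/38 = 7013/16150
Rounded to 4 decimal places: U = 0.4342
RM (Liu & Layland) bound for 3 tasks = 0.779763; compare with U = 7013/16150 (approx. 0.434241)
U <= bound, so schedulable by RM sufficient condition.

0.4342


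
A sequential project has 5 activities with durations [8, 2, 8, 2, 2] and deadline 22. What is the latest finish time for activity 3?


LF(activity 3) = deadline - sum of successor durations
Successors: activities 4 through 5 with durations [2, 2]
Sum of successor durations = 4
LF = 22 - 4 = 18

18


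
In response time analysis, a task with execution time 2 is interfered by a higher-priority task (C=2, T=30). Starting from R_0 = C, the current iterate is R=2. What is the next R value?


R_next = C + ceil(R_prev / T_hp) * C_hp
ceil(2 / 30) = ceil(0.0667) = 1
Interference = 1 * 2 = 2
R_next = 2 + 2 = 4

4


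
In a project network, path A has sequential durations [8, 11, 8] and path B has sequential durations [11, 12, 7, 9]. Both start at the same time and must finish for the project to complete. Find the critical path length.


Path A total = 8 + 11 + 8 = 27
Path B total = 11 + 12 + 7 + 9 = 39
Critical path = longest path = max(27, 39) = 39

39


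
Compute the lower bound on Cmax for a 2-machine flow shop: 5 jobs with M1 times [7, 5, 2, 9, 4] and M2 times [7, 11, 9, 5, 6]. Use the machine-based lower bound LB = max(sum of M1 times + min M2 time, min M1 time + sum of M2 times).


LB1 = sum(M1 times) + min(M2 times) = 27 + 5 = 32
LB2 = min(M1 times) + sum(M2 times) = 2 + 38 = 40
Lower bound = max(LB1, LB2) = max(32, 40) = 40

40


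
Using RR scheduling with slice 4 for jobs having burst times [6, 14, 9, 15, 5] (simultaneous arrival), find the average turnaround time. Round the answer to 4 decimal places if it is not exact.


Time quantum = 4
Execution trace:
  J1 runs 4 units, time = 4
  J2 runs 4 units, time = 8
  J3 runs 4 units, time = 12
  J4 runs 4 units, time = 16
  J5 runs 4 units, time = 20
  J1 runs 2 units, time = 22
  J2 runs 4 units, time = 26
  J3 runs 4 units, time = 30
  J4 runs 4 units, time = 34
  J5 runs 1 units, time = 35
  J2 runs 4 units, time = 39
  J3 runs 1 units, time = 40
  J4 runs 4 units, time = 44
  J2 runs 2 units, time = 46
  J4 runs 3 units, time = 49
Finish times: [22, 46, 40, 49, 35]
Average turnaround = 192/5 = 38.4

38.4


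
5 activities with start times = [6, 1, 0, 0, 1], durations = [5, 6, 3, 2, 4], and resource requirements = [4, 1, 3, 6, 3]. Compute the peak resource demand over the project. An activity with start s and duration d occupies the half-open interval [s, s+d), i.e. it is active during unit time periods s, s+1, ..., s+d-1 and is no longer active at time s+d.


Each activity i is active on [start_i, start_i + duration_i).
Compute total resource usage per time slot:
  t=0: active resources = [3, 6], total = 9
  t=1: active resources = [1, 3, 6, 3], total = 13
  t=2: active resources = [1, 3, 3], total = 7
  t=3: active resources = [1, 3], total = 4
  t=4: active resources = [1, 3], total = 4
  t=5: active resources = [1], total = 1
  t=6: active resources = [4, 1], total = 5
  t=7: active resources = [4], total = 4
  t=8: active resources = [4], total = 4
  t=9: active resources = [4], total = 4
  t=10: active resources = [4], total = 4
Peak resource demand = 13

13


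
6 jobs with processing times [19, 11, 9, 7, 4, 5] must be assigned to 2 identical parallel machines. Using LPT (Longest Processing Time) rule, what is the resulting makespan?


Sort jobs in decreasing order (LPT): [19, 11, 9, 7, 5, 4]
Assign each job to the least loaded machine:
  Machine 1: jobs [19, 7], load = 26
  Machine 2: jobs [11, 9, 5, 4], load = 29
Makespan = max load = 29

29


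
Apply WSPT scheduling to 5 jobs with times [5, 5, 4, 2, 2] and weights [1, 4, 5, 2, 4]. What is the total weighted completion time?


Compute p/w ratios and sort ascending (WSPT): [(2, 4), (4, 5), (2, 2), (5, 4), (5, 1)]
Compute weighted completion times:
  Job (p=2,w=4): C=2, w*C=4*2=8
  Job (p=4,w=5): C=6, w*C=5*6=30
  Job (p=2,w=2): C=8, w*C=2*8=16
  Job (p=5,w=4): C=13, w*C=4*13=52
  Job (p=5,w=1): C=18, w*C=1*18=18
Total weighted completion time = 124

124


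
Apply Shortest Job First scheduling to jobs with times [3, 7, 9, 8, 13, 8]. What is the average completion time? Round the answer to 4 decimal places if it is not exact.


SJF order (ascending): [3, 7, 8, 8, 9, 13]
Completion times:
  Job 1: burst=3, C=3
  Job 2: burst=7, C=10
  Job 3: burst=8, C=18
  Job 4: burst=8, C=26
  Job 5: burst=9, C=35
  Job 6: burst=13, C=48
Average completion = 140/6 = 23.3333

23.3333


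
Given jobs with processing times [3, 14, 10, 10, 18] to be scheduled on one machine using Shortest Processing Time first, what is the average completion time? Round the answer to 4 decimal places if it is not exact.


Sort jobs by processing time (SPT order): [3, 10, 10, 14, 18]
Compute completion times sequentially:
  Job 1: processing = 3, completes at 3
  Job 2: processing = 10, completes at 13
  Job 3: processing = 10, completes at 23
  Job 4: processing = 14, completes at 37
  Job 5: processing = 18, completes at 55
Sum of completion times = 131
Average completion time = 131/5 = 26.2

26.2


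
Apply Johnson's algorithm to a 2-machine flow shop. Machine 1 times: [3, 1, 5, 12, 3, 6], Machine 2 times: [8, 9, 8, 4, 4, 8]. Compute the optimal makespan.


Apply Johnson's rule:
  Group 1 (a <= b): [(2, 1, 9), (1, 3, 8), (5, 3, 4), (3, 5, 8), (6, 6, 8)]
  Group 2 (a > b): [(4, 12, 4)]
Optimal job order: [2, 1, 5, 3, 6, 4]
Schedule:
  Job 2: M1 done at 1, M2 done at 10
  Job 1: M1 done at 4, M2 done at 18
  Job 5: M1 done at 7, M2 done at 22
  Job 3: M1 done at 12, M2 done at 30
  Job 6: M1 done at 18, M2 done at 38
  Job 4: M1 done at 30, M2 done at 42
Makespan = 42

42


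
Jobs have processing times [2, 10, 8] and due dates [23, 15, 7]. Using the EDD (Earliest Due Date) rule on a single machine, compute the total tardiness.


Sort by due date (EDD order): [(8, 7), (10, 15), (2, 23)]
Compute completion times and tardiness:
  Job 1: p=8, d=7, C=8, tardiness=max(0,8-7)=1
  Job 2: p=10, d=15, C=18, tardiness=max(0,18-15)=3
  Job 3: p=2, d=23, C=20, tardiness=max(0,20-23)=0
Total tardiness = 4

4


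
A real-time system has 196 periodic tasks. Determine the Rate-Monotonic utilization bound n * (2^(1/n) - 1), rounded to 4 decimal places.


Compute 2^(1/196) = 1.0035427259
Subtract 1: 1.0035427259 - 1 = 0.0035427259
Multiply by n: 196 * 0.0035427259 = 0.6943742764
Round to 4 dp: 0.6944

0.6944


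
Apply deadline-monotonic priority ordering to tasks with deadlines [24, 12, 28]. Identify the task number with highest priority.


Sort tasks by relative deadline (ascending):
  Task 2: deadline = 12
  Task 1: deadline = 24
  Task 3: deadline = 28
Priority order (highest first): [2, 1, 3]
Highest priority task = 2

2


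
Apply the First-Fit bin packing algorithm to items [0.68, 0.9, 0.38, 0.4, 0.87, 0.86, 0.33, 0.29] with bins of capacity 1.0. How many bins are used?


Place items sequentially using First-Fit:
  Item 0.68 -> new Bin 1
  Item 0.9 -> new Bin 2
  Item 0.38 -> new Bin 3
  Item 0.4 -> Bin 3 (now 0.78)
  Item 0.87 -> new Bin 4
  Item 0.86 -> new Bin 5
  Item 0.33 -> new Bin 6
  Item 0.29 -> Bin 1 (now 0.97)
Total bins used = 6

6


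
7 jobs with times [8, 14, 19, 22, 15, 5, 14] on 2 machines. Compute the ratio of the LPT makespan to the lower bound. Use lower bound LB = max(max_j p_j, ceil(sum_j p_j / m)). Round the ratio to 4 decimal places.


LPT order: [22, 19, 15, 14, 14, 8, 5]
Machine loads after assignment: [49, 48]
LPT makespan = 49
Lower bound = max(max_job, ceil(total/2)) = max(22, 49) = 49
Ratio = 49 / 49 = 1.0

1.0


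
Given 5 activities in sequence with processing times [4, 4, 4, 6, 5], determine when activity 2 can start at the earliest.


Activity 2 starts after activities 1 through 1 complete.
Predecessor durations: [4]
ES = 4 = 4

4


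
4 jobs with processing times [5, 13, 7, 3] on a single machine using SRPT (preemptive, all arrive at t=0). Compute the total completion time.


Since all jobs arrive at t=0, SRPT equals SPT ordering.
SPT order: [3, 5, 7, 13]
Completion times:
  Job 1: p=3, C=3
  Job 2: p=5, C=8
  Job 3: p=7, C=15
  Job 4: p=13, C=28
Total completion time = 3 + 8 + 15 + 28 = 54

54


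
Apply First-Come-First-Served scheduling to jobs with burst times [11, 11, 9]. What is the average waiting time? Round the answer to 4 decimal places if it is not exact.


FCFS order (as given): [11, 11, 9]
Waiting times:
  Job 1: wait = 0
  Job 2: wait = 11
  Job 3: wait = 22
Sum of waiting times = 33
Average waiting time = 33/3 = 11.0

11.0


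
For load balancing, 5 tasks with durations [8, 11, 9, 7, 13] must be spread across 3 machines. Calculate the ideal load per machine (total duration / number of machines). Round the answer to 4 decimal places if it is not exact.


Total processing time = 8 + 11 + 9 + 7 + 13 = 48
Number of machines = 3
Ideal balanced load = 48 / 3 = 16.0

16.0


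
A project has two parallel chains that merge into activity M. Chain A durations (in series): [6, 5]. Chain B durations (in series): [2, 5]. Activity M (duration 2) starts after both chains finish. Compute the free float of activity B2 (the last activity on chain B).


ES(B2) = sum of predecessors on chain B = 2
EF(B2) = ES + duration = 2 + 5 = 7
Successor of B2 is M. ES(M) = max(sum(A), sum(B)) = max(11, 7) = 11
Free float = ES(successor) - EF(current) = 11 - 7 = 4

4


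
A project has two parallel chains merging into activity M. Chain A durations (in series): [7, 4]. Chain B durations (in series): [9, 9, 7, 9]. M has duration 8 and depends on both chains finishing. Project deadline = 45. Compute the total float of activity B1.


Forward pass: ES(B1) = sum of predecessors on chain B = 0
EF = ES + duration = 0 + 9 = 9
Backward pass: LF(M) = deadline = 45; LS(M) = 45 - 8 = 37
LF(B1) = LS(M) - sum(successors on chain B) = 37 - 25 = 12
LS = LF - duration = 12 - 9 = 3
Total float = LS - ES = 3 - 0 = 3

3


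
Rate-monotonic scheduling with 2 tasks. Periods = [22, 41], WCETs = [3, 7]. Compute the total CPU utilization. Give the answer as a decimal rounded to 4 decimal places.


Compute individual utilizations (exact fractions):
  Task 1: C/T = 3/22 (approx. 0.1364)
  Task 2: C/T = 7/41 (approx. 0.1707)
Total utilization U = 3/22 + 7/41 = 277/902
Rounded to 4 decimal places: U = 0.3071
RM (Liu & Layland) bound for 2 tasks = 0.828427; compare with U = 277/902 (approx. 0.307095)
U <= bound, so schedulable by RM sufficient condition.

0.3071


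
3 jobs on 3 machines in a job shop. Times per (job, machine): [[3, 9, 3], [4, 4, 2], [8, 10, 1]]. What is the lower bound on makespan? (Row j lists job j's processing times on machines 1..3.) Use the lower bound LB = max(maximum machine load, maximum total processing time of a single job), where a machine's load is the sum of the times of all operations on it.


Machine loads:
  Machine 1: 3 + 4 + 8 = 15
  Machine 2: 9 + 4 + 10 = 23
  Machine 3: 3 + 2 + 1 = 6
Max machine load = 23
Job totals:
  Job 1: 15
  Job 2: 10
  Job 3: 19
Max job total = 19
Lower bound = max(23, 19) = 23

23


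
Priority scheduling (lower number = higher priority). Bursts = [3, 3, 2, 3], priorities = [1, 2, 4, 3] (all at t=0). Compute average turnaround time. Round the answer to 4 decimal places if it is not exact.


Sort by priority (ascending = highest first):
Order: [(1, 3), (2, 3), (3, 3), (4, 2)]
Completion times:
  Priority 1, burst=3, C=3
  Priority 2, burst=3, C=6
  Priority 3, burst=3, C=9
  Priority 4, burst=2, C=11
Average turnaround = 29/4 = 7.25

7.25


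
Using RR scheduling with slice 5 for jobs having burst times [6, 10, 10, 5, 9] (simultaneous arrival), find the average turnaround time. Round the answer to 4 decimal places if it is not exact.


Time quantum = 5
Execution trace:
  J1 runs 5 units, time = 5
  J2 runs 5 units, time = 10
  J3 runs 5 units, time = 15
  J4 runs 5 units, time = 20
  J5 runs 5 units, time = 25
  J1 runs 1 units, time = 26
  J2 runs 5 units, time = 31
  J3 runs 5 units, time = 36
  J5 runs 4 units, time = 40
Finish times: [26, 31, 36, 20, 40]
Average turnaround = 153/5 = 30.6

30.6


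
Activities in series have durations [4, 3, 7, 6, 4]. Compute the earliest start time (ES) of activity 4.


Activity 4 starts after activities 1 through 3 complete.
Predecessor durations: [4, 3, 7]
ES = 4 + 3 + 7 = 14

14


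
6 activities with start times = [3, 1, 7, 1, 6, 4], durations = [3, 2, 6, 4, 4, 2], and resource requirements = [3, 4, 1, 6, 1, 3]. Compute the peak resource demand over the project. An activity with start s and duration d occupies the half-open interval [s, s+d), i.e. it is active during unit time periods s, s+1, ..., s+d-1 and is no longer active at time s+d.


Each activity i is active on [start_i, start_i + duration_i).
Compute total resource usage per time slot:
  t=0: active resources = [], total = 0
  t=1: active resources = [4, 6], total = 10
  t=2: active resources = [4, 6], total = 10
  t=3: active resources = [3, 6], total = 9
  t=4: active resources = [3, 6, 3], total = 12
  t=5: active resources = [3, 3], total = 6
  t=6: active resources = [1], total = 1
  t=7: active resources = [1, 1], total = 2
  t=8: active resources = [1, 1], total = 2
  t=9: active resources = [1, 1], total = 2
  t=10: active resources = [1], total = 1
  t=11: active resources = [1], total = 1
  t=12: active resources = [1], total = 1
Peak resource demand = 12

12


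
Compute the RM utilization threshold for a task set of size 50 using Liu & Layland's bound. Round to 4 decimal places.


Compute 2^(1/50) = 1.0139594798
Subtract 1: 1.0139594798 - 1 = 0.0139594798
Multiply by n: 50 * 0.0139594798 = 0.6979739900
Round to 4 dp: 0.6980

0.6980


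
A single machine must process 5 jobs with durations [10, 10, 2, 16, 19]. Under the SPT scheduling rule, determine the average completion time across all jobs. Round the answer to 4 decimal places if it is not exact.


Sort jobs by processing time (SPT order): [2, 10, 10, 16, 19]
Compute completion times sequentially:
  Job 1: processing = 2, completes at 2
  Job 2: processing = 10, completes at 12
  Job 3: processing = 10, completes at 22
  Job 4: processing = 16, completes at 38
  Job 5: processing = 19, completes at 57
Sum of completion times = 131
Average completion time = 131/5 = 26.2

26.2


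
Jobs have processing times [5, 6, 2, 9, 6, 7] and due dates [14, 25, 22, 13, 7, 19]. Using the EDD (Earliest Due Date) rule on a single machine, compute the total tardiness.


Sort by due date (EDD order): [(6, 7), (9, 13), (5, 14), (7, 19), (2, 22), (6, 25)]
Compute completion times and tardiness:
  Job 1: p=6, d=7, C=6, tardiness=max(0,6-7)=0
  Job 2: p=9, d=13, C=15, tardiness=max(0,15-13)=2
  Job 3: p=5, d=14, C=20, tardiness=max(0,20-14)=6
  Job 4: p=7, d=19, C=27, tardiness=max(0,27-19)=8
  Job 5: p=2, d=22, C=29, tardiness=max(0,29-22)=7
  Job 6: p=6, d=25, C=35, tardiness=max(0,35-25)=10
Total tardiness = 33

33


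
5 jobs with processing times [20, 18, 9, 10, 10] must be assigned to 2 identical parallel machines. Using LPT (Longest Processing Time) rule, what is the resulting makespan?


Sort jobs in decreasing order (LPT): [20, 18, 10, 10, 9]
Assign each job to the least loaded machine:
  Machine 1: jobs [20, 10], load = 30
  Machine 2: jobs [18, 10, 9], load = 37
Makespan = max load = 37

37


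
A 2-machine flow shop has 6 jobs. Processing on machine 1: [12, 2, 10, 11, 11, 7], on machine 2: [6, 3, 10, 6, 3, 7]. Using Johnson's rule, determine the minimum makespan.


Apply Johnson's rule:
  Group 1 (a <= b): [(2, 2, 3), (6, 7, 7), (3, 10, 10)]
  Group 2 (a > b): [(1, 12, 6), (4, 11, 6), (5, 11, 3)]
Optimal job order: [2, 6, 3, 1, 4, 5]
Schedule:
  Job 2: M1 done at 2, M2 done at 5
  Job 6: M1 done at 9, M2 done at 16
  Job 3: M1 done at 19, M2 done at 29
  Job 1: M1 done at 31, M2 done at 37
  Job 4: M1 done at 42, M2 done at 48
  Job 5: M1 done at 53, M2 done at 56
Makespan = 56

56


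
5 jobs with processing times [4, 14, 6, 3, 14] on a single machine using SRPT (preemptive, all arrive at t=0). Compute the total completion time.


Since all jobs arrive at t=0, SRPT equals SPT ordering.
SPT order: [3, 4, 6, 14, 14]
Completion times:
  Job 1: p=3, C=3
  Job 2: p=4, C=7
  Job 3: p=6, C=13
  Job 4: p=14, C=27
  Job 5: p=14, C=41
Total completion time = 3 + 7 + 13 + 27 + 41 = 91

91


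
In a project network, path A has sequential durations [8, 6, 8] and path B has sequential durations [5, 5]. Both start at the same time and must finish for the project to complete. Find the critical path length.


Path A total = 8 + 6 + 8 = 22
Path B total = 5 + 5 = 10
Critical path = longest path = max(22, 10) = 22

22


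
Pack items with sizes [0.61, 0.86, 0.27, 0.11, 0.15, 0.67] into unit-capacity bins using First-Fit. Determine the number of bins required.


Place items sequentially using First-Fit:
  Item 0.61 -> new Bin 1
  Item 0.86 -> new Bin 2
  Item 0.27 -> Bin 1 (now 0.88)
  Item 0.11 -> Bin 1 (now 0.99)
  Item 0.15 -> new Bin 3
  Item 0.67 -> Bin 3 (now 0.82)
Total bins used = 3

3


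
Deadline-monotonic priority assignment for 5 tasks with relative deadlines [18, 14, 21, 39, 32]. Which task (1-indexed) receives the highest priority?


Sort tasks by relative deadline (ascending):
  Task 2: deadline = 14
  Task 1: deadline = 18
  Task 3: deadline = 21
  Task 5: deadline = 32
  Task 4: deadline = 39
Priority order (highest first): [2, 1, 3, 5, 4]
Highest priority task = 2

2


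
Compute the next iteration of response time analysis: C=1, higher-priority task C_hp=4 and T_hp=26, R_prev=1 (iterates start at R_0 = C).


R_next = C + ceil(R_prev / T_hp) * C_hp
ceil(1 / 26) = ceil(0.0385) = 1
Interference = 1 * 4 = 4
R_next = 1 + 4 = 5

5


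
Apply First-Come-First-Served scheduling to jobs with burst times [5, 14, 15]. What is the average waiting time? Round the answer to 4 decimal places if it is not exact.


FCFS order (as given): [5, 14, 15]
Waiting times:
  Job 1: wait = 0
  Job 2: wait = 5
  Job 3: wait = 19
Sum of waiting times = 24
Average waiting time = 24/3 = 8.0

8.0


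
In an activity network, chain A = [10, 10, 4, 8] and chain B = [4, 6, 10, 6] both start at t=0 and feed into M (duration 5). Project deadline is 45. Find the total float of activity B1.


Forward pass: ES(B1) = sum of predecessors on chain B = 0
EF = ES + duration = 0 + 4 = 4
Backward pass: LF(M) = deadline = 45; LS(M) = 45 - 5 = 40
LF(B1) = LS(M) - sum(successors on chain B) = 40 - 22 = 18
LS = LF - duration = 18 - 4 = 14
Total float = LS - ES = 14 - 0 = 14

14


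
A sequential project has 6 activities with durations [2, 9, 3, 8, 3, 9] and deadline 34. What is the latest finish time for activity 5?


LF(activity 5) = deadline - sum of successor durations
Successors: activities 6 through 6 with durations [9]
Sum of successor durations = 9
LF = 34 - 9 = 25

25


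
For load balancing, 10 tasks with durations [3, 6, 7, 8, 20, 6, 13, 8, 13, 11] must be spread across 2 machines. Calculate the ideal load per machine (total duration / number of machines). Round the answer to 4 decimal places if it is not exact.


Total processing time = 3 + 6 + 7 + 8 + 20 + 6 + 13 + 8 + 13 + 11 = 95
Number of machines = 2
Ideal balanced load = 95 / 2 = 47.5

47.5


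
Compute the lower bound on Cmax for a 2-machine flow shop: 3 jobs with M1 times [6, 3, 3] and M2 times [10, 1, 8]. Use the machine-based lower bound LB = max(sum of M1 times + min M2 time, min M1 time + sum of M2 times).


LB1 = sum(M1 times) + min(M2 times) = 12 + 1 = 13
LB2 = min(M1 times) + sum(M2 times) = 3 + 19 = 22
Lower bound = max(LB1, LB2) = max(13, 22) = 22

22


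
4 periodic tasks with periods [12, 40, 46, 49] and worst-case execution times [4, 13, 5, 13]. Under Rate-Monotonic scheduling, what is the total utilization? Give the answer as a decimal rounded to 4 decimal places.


Compute individual utilizations (exact fractions):
  Task 1: C/T = 4/12 = 1/3 (approx. 0.3333)
  Task 2: C/T = 13/40 (approx. 0.325)
  Task 3: C/T = 5/46 (approx. 0.1087)
  Task 4: C/T = 13/49 (approx. 0.2653)
Total utilization U = 1/3 + 13/40 + 5/46 + 13/49 = 139613/135240
Rounded to 4 decimal places: U = 1.0323
RM (Liu & Layland) bound for 4 tasks = 0.756828; compare with U = 139613/135240 (approx. 1.032335)
U > 1, so the task set is not schedulable (processor overloaded).

1.0323


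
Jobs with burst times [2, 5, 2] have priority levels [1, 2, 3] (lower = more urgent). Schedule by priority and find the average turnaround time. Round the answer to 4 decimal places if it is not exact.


Sort by priority (ascending = highest first):
Order: [(1, 2), (2, 5), (3, 2)]
Completion times:
  Priority 1, burst=2, C=2
  Priority 2, burst=5, C=7
  Priority 3, burst=2, C=9
Average turnaround = 18/3 = 6.0

6.0


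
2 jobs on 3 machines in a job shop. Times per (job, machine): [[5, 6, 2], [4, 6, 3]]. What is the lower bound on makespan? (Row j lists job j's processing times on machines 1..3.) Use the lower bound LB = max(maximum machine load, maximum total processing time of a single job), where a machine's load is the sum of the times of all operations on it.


Machine loads:
  Machine 1: 5 + 4 = 9
  Machine 2: 6 + 6 = 12
  Machine 3: 2 + 3 = 5
Max machine load = 12
Job totals:
  Job 1: 13
  Job 2: 13
Max job total = 13
Lower bound = max(12, 13) = 13

13


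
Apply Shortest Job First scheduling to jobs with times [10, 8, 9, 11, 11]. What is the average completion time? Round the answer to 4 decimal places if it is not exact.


SJF order (ascending): [8, 9, 10, 11, 11]
Completion times:
  Job 1: burst=8, C=8
  Job 2: burst=9, C=17
  Job 3: burst=10, C=27
  Job 4: burst=11, C=38
  Job 5: burst=11, C=49
Average completion = 139/5 = 27.8

27.8


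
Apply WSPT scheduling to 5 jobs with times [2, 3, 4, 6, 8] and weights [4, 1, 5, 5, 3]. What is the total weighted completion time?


Compute p/w ratios and sort ascending (WSPT): [(2, 4), (4, 5), (6, 5), (8, 3), (3, 1)]
Compute weighted completion times:
  Job (p=2,w=4): C=2, w*C=4*2=8
  Job (p=4,w=5): C=6, w*C=5*6=30
  Job (p=6,w=5): C=12, w*C=5*12=60
  Job (p=8,w=3): C=20, w*C=3*20=60
  Job (p=3,w=1): C=23, w*C=1*23=23
Total weighted completion time = 181

181


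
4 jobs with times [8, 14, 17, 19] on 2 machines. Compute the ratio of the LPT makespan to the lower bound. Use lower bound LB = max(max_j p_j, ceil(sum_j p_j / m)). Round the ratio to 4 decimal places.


LPT order: [19, 17, 14, 8]
Machine loads after assignment: [27, 31]
LPT makespan = 31
Lower bound = max(max_job, ceil(total/2)) = max(19, 29) = 29
Ratio = 31 / 29 = 1.069

1.069


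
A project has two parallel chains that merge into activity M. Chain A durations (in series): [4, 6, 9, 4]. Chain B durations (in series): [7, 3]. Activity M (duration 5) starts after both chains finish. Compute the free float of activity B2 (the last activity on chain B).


ES(B2) = sum of predecessors on chain B = 7
EF(B2) = ES + duration = 7 + 3 = 10
Successor of B2 is M. ES(M) = max(sum(A), sum(B)) = max(23, 10) = 23
Free float = ES(successor) - EF(current) = 23 - 10 = 13

13


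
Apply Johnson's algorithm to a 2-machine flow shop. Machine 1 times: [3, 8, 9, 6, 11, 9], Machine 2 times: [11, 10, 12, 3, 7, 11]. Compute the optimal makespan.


Apply Johnson's rule:
  Group 1 (a <= b): [(1, 3, 11), (2, 8, 10), (3, 9, 12), (6, 9, 11)]
  Group 2 (a > b): [(5, 11, 7), (4, 6, 3)]
Optimal job order: [1, 2, 3, 6, 5, 4]
Schedule:
  Job 1: M1 done at 3, M2 done at 14
  Job 2: M1 done at 11, M2 done at 24
  Job 3: M1 done at 20, M2 done at 36
  Job 6: M1 done at 29, M2 done at 47
  Job 5: M1 done at 40, M2 done at 54
  Job 4: M1 done at 46, M2 done at 57
Makespan = 57

57


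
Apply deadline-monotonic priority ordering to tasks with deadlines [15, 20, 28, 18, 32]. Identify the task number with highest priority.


Sort tasks by relative deadline (ascending):
  Task 1: deadline = 15
  Task 4: deadline = 18
  Task 2: deadline = 20
  Task 3: deadline = 28
  Task 5: deadline = 32
Priority order (highest first): [1, 4, 2, 3, 5]
Highest priority task = 1

1


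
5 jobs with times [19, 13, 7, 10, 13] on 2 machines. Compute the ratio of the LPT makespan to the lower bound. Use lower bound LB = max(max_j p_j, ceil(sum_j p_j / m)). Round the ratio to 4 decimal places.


LPT order: [19, 13, 13, 10, 7]
Machine loads after assignment: [29, 33]
LPT makespan = 33
Lower bound = max(max_job, ceil(total/2)) = max(19, 31) = 31
Ratio = 33 / 31 = 1.0645

1.0645


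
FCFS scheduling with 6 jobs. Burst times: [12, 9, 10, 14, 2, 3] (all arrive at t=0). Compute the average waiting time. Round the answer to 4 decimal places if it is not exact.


FCFS order (as given): [12, 9, 10, 14, 2, 3]
Waiting times:
  Job 1: wait = 0
  Job 2: wait = 12
  Job 3: wait = 21
  Job 4: wait = 31
  Job 5: wait = 45
  Job 6: wait = 47
Sum of waiting times = 156
Average waiting time = 156/6 = 26.0

26.0


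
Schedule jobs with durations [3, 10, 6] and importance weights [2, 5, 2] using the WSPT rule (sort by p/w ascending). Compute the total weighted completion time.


Compute p/w ratios and sort ascending (WSPT): [(3, 2), (10, 5), (6, 2)]
Compute weighted completion times:
  Job (p=3,w=2): C=3, w*C=2*3=6
  Job (p=10,w=5): C=13, w*C=5*13=65
  Job (p=6,w=2): C=19, w*C=2*19=38
Total weighted completion time = 109

109


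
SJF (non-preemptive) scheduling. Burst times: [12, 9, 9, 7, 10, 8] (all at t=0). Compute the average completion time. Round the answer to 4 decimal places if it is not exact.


SJF order (ascending): [7, 8, 9, 9, 10, 12]
Completion times:
  Job 1: burst=7, C=7
  Job 2: burst=8, C=15
  Job 3: burst=9, C=24
  Job 4: burst=9, C=33
  Job 5: burst=10, C=43
  Job 6: burst=12, C=55
Average completion = 177/6 = 29.5

29.5


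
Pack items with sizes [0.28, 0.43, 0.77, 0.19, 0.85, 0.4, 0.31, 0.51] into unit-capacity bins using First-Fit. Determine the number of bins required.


Place items sequentially using First-Fit:
  Item 0.28 -> new Bin 1
  Item 0.43 -> Bin 1 (now 0.71)
  Item 0.77 -> new Bin 2
  Item 0.19 -> Bin 1 (now 0.9)
  Item 0.85 -> new Bin 3
  Item 0.4 -> new Bin 4
  Item 0.31 -> Bin 4 (now 0.71)
  Item 0.51 -> new Bin 5
Total bins used = 5

5


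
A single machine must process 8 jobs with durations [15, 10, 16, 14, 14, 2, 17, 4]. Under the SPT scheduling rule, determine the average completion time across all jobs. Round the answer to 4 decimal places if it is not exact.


Sort jobs by processing time (SPT order): [2, 4, 10, 14, 14, 15, 16, 17]
Compute completion times sequentially:
  Job 1: processing = 2, completes at 2
  Job 2: processing = 4, completes at 6
  Job 3: processing = 10, completes at 16
  Job 4: processing = 14, completes at 30
  Job 5: processing = 14, completes at 44
  Job 6: processing = 15, completes at 59
  Job 7: processing = 16, completes at 75
  Job 8: processing = 17, completes at 92
Sum of completion times = 324
Average completion time = 324/8 = 40.5

40.5


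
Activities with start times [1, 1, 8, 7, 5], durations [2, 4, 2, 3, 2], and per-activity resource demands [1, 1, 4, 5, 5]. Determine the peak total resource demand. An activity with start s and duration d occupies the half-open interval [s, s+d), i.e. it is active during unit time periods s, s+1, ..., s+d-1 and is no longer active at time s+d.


Each activity i is active on [start_i, start_i + duration_i).
Compute total resource usage per time slot:
  t=0: active resources = [], total = 0
  t=1: active resources = [1, 1], total = 2
  t=2: active resources = [1, 1], total = 2
  t=3: active resources = [1], total = 1
  t=4: active resources = [1], total = 1
  t=5: active resources = [5], total = 5
  t=6: active resources = [5], total = 5
  t=7: active resources = [5], total = 5
  t=8: active resources = [4, 5], total = 9
  t=9: active resources = [4, 5], total = 9
Peak resource demand = 9

9


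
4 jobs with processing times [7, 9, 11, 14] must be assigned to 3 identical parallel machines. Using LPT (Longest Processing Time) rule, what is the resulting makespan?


Sort jobs in decreasing order (LPT): [14, 11, 9, 7]
Assign each job to the least loaded machine:
  Machine 1: jobs [14], load = 14
  Machine 2: jobs [11], load = 11
  Machine 3: jobs [9, 7], load = 16
Makespan = max load = 16

16


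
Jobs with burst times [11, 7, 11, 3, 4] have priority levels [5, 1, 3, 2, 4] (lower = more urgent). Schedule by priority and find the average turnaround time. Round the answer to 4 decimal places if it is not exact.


Sort by priority (ascending = highest first):
Order: [(1, 7), (2, 3), (3, 11), (4, 4), (5, 11)]
Completion times:
  Priority 1, burst=7, C=7
  Priority 2, burst=3, C=10
  Priority 3, burst=11, C=21
  Priority 4, burst=4, C=25
  Priority 5, burst=11, C=36
Average turnaround = 99/5 = 19.8

19.8


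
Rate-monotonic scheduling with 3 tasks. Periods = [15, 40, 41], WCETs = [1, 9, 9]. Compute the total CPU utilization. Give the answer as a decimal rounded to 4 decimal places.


Compute individual utilizations (exact fractions):
  Task 1: C/T = 1/15 (approx. 0.0667)
  Task 2: C/T = 9/40 (approx. 0.225)
  Task 3: C/T = 9/41 (approx. 0.2195)
Total utilization U = 1/15 + 9/40 + 9/41 = 503/984
Rounded to 4 decimal places: U = 0.5112
RM (Liu & Layland) bound for 3 tasks = 0.779763; compare with U = 503/984 (approx. 0.511179)
U <= bound, so schedulable by RM sufficient condition.

0.5112
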